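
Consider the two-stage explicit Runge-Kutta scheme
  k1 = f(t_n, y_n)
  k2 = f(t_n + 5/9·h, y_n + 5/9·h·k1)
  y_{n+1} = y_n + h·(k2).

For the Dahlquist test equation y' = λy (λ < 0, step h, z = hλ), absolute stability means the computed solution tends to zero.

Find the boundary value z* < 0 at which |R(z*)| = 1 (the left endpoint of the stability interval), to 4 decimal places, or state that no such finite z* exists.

z* = -1.8000.

Set f=λy, z=hλ:
  k1=λy_n ⇒ h·k1=z·y_n;  k2=λ(1+5/9z)y_n ⇒ h·k2=z(1+5/9z)y_n
  y_{n+1}/y_n = 1 + z(1+5/9z) = 1 + z + 5/9z²
  ⇒ R(z) = 1 + z + 5/9z².

Find x<0 with |R(x)|<1.
x=-1.42: |R|=0.7002
R=1: x+5/9x²=0 ⇒ x=−9/5=-1.8000; min R=1−1/(4·5/9)=0.5500>−1
Confirm numerically:
  x=-1.454: |R|=0.72051 <1
  x=-1.084: |R|=0.56881 <1
  x=-1.042: |R|=0.56120 <1
  x=-2.215: |R|=1.51068 >1
  x=-2.059: |R|=1.29627 >1
  x=-1.968: |R|=1.18368 >1
So |R|<1 on (-1.8000, 0).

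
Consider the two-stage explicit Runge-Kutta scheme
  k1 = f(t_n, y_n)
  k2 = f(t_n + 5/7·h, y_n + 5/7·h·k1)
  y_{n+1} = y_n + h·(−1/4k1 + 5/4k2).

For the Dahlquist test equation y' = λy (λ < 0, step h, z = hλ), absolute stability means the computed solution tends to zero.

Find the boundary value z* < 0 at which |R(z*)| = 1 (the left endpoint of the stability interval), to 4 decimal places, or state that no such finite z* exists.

left endpoint -1.1200.

Test eqn y'=λy, z=hλ:
  k1=λy_n ⇒ h·k1=z·y_n;  k2=λ(1+5/7z)y_n ⇒ h·k2=z(1+5/7z)y_n
  y_{n+1}/y_n = 1 − 1/4z + 5/4z(1+5/7z) = 1 + z + 25/28z²
  so R(z) = 1 + z + 25/28z².

Boundary: |R(x)|=1, x<0.
x=-1.37: |R|=1.3058
R=1: x+25/28x²=0 ⇒ x=−28/25=-1.1200; min R=1−1/(4·25/28)=0.7200>−1
Confirm numerically:
  x=-1.064: |R|=0.94680 <1
  x=-0.870: |R|=0.80580 <1
  x=-0.814: |R|=0.77760 <1
  x=-1.395: |R|=1.34252 >1
  x=-1.157: |R|=1.03822 >1
Stable set (-1.1200, 0).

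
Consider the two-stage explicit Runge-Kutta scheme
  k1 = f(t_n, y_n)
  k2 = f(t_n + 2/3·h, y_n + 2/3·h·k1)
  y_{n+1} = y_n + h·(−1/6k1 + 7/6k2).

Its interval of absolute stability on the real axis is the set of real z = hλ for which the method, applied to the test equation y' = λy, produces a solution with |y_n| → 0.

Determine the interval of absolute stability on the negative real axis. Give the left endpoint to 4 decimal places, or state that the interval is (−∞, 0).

On y'=λy, z=hλ:
  k1=λy_n ⇒ h·k1=z·y_n;  k2=λ(1+2/3z)y_n ⇒ h·k2=z(1+2/3z)y_n
  y_{n+1}/y_n = 1 − 1/6z + 7/6z(1+2/3z) = 1 + z + 7/9z²
  ⇒ R(z) = 1 + z + 7/9z².

Need |R(x)|<1, x<0.
x=-0.59: |R|=0.6807
R=1: x+7/9x²=0 ⇒ x=−9/7=-1.2857; min R=1−1/(4·7/9)=0.6786>−1
Confirm numerically:
  x=-1.221: |R|=0.93854 <1
  x=-0.959: |R|=0.75631 <1
  x=-0.605: |R|=0.67969 <1
  x=-1.475: |R|=1.21715 >1
  x=-1.390: |R|=1.11274 >1
Stable set (-1.2857, 0).

z∈(-1.2857,0).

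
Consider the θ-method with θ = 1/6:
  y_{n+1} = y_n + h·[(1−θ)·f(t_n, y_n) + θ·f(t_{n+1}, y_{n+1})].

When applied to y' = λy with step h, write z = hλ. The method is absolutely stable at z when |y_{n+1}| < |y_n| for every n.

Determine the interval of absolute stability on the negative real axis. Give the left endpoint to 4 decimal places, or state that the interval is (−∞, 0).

On y'=λy, z=hλ:
  y_{n+1} = y_n + z·[5/6·y_n + 1/6·y_{n+1}] ⇒ (1 − 1/6z)y_{n+1} = (1 + 5/6z)y_n
  Hence R(z) = (1 + 5/6z)/(1 − 1/6z).

Solve |R(x)|<1 on ℝ⁻.
x=-0.69: |R|=0.3812
R=−1: 1+5/6x = −1+1/6x ⇒ -2/3x=2 ⇒ x=2/(-2/3)=-3.0000
Confirm numerically:
  x=-1.676: |R|=0.31006 <1
  x=-1.490: |R|=0.19359 <1
  x=-1.276: |R|=0.05223 <1
  x=-3.432: |R|=1.18321 >1
  x=-3.116: |R|=1.05090 >1
  x=-3.058: |R|=1.02561 >1
Stable set (-3.0000, 0).

(-3.0000, 0).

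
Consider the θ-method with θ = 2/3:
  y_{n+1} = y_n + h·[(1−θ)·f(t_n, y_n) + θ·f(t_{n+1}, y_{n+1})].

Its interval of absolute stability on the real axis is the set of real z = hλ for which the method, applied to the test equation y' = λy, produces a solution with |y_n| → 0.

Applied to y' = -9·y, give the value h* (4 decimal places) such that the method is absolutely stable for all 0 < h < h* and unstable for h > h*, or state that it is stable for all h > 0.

interval (−∞, 0). Any h>0 works for λ=-9.

On y'=λy, z=hλ:
  y_{n+1} = y_n + z·[1/3·y_n + 2/3·y_{n+1}] ⇒ (1 − 2/3z)y_{n+1} = (1 + 1/3z)y_n
  ⇒ R(z) = (1 + 1/3z)/(1 − 2/3z).

Find x<0 with |R(x)|<1.
x=-1.51: |R|=0.2475
x=-2: |R|=0.1429
x=-10: |R|=0.3043
x=-100: |R|=0.4778
θ=2/3≥1/2 ⇒ |1+1/3x|<|1−2/3x| ∀x<0 ⇒ interval (−∞,0).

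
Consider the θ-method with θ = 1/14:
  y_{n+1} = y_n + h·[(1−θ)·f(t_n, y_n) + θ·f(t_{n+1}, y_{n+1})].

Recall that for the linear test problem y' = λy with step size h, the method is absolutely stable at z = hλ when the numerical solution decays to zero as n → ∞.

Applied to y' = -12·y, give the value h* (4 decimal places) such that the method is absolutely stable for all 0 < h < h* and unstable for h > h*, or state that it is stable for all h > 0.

With y'=λy (z=hλ):
  y_{n+1} = y_n + z·[13/14·y_n + 1/14·y_{n+1}] ⇒ (1 − 1/14z)y_{n+1} = (1 + 13/14z)y_n
  Hence R(z) = (1 + 13/14z)/(1 − 1/14z).

Boundary: |R(x)|=1, x<0.
x=-1.55: |R|=0.3955
R=−1: 1+13/14x = −1+1/14x ⇒ -6/7x=2 ⇒ x=2/(-6/7)=-2.3333
Confirm numerically:
  x=-2.202: |R|=0.90273 <1
  x=-1.934: |R|=0.69926 <1
  x=-1.130: |R|=0.04560 <1
  x=-0.942: |R|=0.11739 <1
  x=-2.893: |R|=1.39756 >1
  x=-2.784: |R|=1.32221 >1
  x=-2.546: |R|=1.15424 >1
Stable set (-2.3333, 0).

(-2.3333,0); λ=-12 ⇒ h* = (7/3)/12 = 0.1944.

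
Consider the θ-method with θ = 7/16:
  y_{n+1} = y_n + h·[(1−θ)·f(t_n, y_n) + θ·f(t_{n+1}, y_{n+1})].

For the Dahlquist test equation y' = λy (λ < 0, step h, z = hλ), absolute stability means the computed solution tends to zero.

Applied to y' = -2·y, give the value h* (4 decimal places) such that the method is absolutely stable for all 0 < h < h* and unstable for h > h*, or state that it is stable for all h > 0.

With y'=λy (z=hλ):
  y_{n+1} = y_n + z·[9/16·y_n + 7/16·y_{n+1}] ⇒ (1 − 7/16z)y_{n+1} = (1 + 9/16z)y_n
  R(z) = (1 + 9/16z)/(1 − 7/16z).

Need |R(x)|<1, x<0.
x=-0.93: |R|=0.3390
R=−1: 1+9/16x = −1+7/16x ⇒ -1/8x=2 ⇒ x=2/(-1/8)=-16.0000
Confirm numerically:
  x=-10.615: |R|=0.88074 <1
  x=-9.743: |R|=0.85138 <1
  x=-7.361: |R|=0.74413 <1
  x=-16.596: |R|=1.00902 >1
  x=-16.029: |R|=1.00045 >1
Interval (-16.0000, 0).

(-16.0000,0); λ=-2 ⇒ h* = (16)/2 = 8.0000.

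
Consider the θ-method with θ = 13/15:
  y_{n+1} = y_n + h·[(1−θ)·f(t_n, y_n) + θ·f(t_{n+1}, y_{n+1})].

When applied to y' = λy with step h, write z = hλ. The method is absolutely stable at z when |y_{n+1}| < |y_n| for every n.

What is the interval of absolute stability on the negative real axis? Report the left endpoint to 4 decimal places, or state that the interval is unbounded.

unbounded; (−∞, 0).

Test eqn y'=λy, z=hλ:
  y_{n+1} = y_n + z·[2/15·y_n + 13/15·y_{n+1}] ⇒ (1 − 13/15z)y_{n+1} = (1 + 2/15z)y_n
  ⇒ R(z) = (1 + 2/15z)/(1 − 13/15z).

Need |R(x)|<1, x<0.
x=-0.91: |R|=0.4912
x=-2: |R|=0.2683
x=-10: |R|=0.0345
x=-100: |R|=0.1407
θ=13/15≥1/2 ⇒ |1+2/15x|<|1−13/15x| ∀x<0 ⇒ unbounded interval.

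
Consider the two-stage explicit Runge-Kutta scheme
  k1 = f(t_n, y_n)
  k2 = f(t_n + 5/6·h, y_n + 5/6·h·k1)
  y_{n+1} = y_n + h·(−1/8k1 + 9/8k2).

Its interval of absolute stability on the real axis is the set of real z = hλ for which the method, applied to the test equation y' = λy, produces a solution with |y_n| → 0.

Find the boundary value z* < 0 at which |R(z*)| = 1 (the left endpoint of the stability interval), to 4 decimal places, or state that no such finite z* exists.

With y'=λy (z=hλ):
  k1=λy_n ⇒ h·k1=z·y_n;  k2=λ(1+5/6z)y_n ⇒ h·k2=z(1+5/6z)y_n
  y_{n+1}/y_n = 1 − 1/8z + 9/8z(1+5/6z) = 1 + z + 15/16z²
  R(z) = 1 + z + 15/16z².

Find x<0 with |R(x)|<1.
x=-1.69: |R|=1.9876
R=1: x+15/16x²=0 ⇒ x=−16/15=-1.0667; min R=1−1/(4·15/16)=0.7333>−1
Confirm numerically:
  x=-0.886: |R|=0.84993 <1
  x=-0.732: |R|=0.77033 <1
  x=-0.569: |R|=0.73453 <1
  x=-0.461: |R|=0.73824 <1
  x=-1.539: |R|=1.68149 >1
  x=-1.431: |R|=1.48878 >1
Interval (-1.0667, 0).

left endpoint -1.0667.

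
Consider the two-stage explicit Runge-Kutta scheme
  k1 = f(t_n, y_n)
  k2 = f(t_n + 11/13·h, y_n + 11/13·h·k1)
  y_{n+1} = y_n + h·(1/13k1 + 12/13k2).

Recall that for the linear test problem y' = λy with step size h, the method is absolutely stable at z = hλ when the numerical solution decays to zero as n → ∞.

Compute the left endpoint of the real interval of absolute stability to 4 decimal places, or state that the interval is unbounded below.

With y'=λy (z=hλ):
  k1=λy_n ⇒ h·k1=z·y_n;  k2=λ(1+11/13z)y_n ⇒ h·k2=z(1+11/13z)y_n
  y_{n+1}/y_n = 1 + 1/13z + 12/13z(1+11/13z) = 1 + z + 132/169z²
  Hence R(z) = 1 + z + 132/169z².

Find x<0 with |R(x)|<1.
x=-1.28: |R|=0.9997
R=1: x+132/169x²=0 ⇒ x=−169/132=-1.2803; min R=1−1/(4·132/169)=0.6799>−1
Confirm numerically:
  x=-1.235: |R|=0.95630 <1
  x=-0.937: |R|=0.74875 <1
  x=-0.686: |R|=0.68157 <1
  x=-0.526: |R|=0.69010 <1
  x=-1.544: |R|=1.31801 >1
  x=-1.481: |R|=1.23216 >1
  x=-1.418: |R|=1.15251 >1
Stable set (-1.2803, 0).

left endpoint -1.2803.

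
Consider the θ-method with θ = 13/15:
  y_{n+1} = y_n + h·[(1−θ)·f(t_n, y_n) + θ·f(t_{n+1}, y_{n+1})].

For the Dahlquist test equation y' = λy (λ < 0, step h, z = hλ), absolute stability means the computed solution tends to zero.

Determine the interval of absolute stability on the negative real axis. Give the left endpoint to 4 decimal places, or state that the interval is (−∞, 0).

Test eqn y'=λy, z=hλ:
  y_{n+1} = y_n + z·[2/15·y_n + 13/15·y_{n+1}] ⇒ (1 − 13/15z)y_{n+1} = (1 + 2/15z)y_n
  ⇒ R(z) = (1 + 2/15z)/(1 − 13/15z).

Boundary: |R(x)|=1, x<0.
x=-0.8: |R|=0.5276
x=-2: |R|=0.2683
x=-10: |R|=0.0345
x=-100: |R|=0.1407
θ=13/15≥1/2 ⇒ |1+2/15x|<|1−13/15x| ∀x<0 ⇒ unbounded interval.

unbounded; (−∞, 0).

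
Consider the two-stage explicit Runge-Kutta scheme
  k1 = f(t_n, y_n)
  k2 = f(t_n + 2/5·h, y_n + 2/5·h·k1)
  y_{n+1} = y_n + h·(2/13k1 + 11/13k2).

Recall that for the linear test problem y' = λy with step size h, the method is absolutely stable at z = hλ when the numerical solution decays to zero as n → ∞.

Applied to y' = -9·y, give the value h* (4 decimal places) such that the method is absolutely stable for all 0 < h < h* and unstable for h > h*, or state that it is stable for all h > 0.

(-2.9545,0); λ=-9 ⇒ h* = (65/22)/9 = 0.3283.

Set f=λy, z=hλ:
  k1=λy_n ⇒ h·k1=z·y_n;  k2=λ(1+2/5z)y_n ⇒ h·k2=z(1+2/5z)y_n
  y_{n+1}/y_n = 1 + 2/13z + 11/13z(1+2/5z) = 1 + z + 22/65z²
  ⇒ R(z) = 1 + z + 22/65z².

Find x<0 with |R(x)|<1.
x=-1.36: |R|=0.2660
R=1: x+22/65x²=0 ⇒ x=−65/22=-2.9545; min R=1−1/(4·22/65)=0.2614>−1
Confirm numerically:
  x=-2.774: |R|=0.83049 <1
  x=-2.536: |R|=0.64075 <1
  x=-2.222: |R|=0.44908 <1
  x=-1.555: |R|=0.26341 <1
  x=-3.187: |R|=1.25074 >1
  x=-3.008: |R|=1.05442 >1
Interval (-2.9545, 0).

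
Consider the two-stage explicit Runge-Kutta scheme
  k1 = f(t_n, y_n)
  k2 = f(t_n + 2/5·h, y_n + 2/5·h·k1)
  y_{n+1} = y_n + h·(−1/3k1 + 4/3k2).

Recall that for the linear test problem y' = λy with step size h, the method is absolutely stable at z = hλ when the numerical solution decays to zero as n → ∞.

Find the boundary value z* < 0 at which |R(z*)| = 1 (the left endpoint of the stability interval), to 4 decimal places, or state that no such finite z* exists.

z* = -1.8750.

On y'=λy, z=hλ:
  k1=λy_n ⇒ h·k1=z·y_n;  k2=λ(1+2/5z)y_n ⇒ h·k2=z(1+2/5z)y_n
  y_{n+1}/y_n = 1 − 1/3z + 4/3z(1+2/5z) = 1 + z + 8/15z²
  ⇒ R(z) = 1 + z + 8/15z².

Need |R(x)|<1, x<0.
x=-1.6: |R|=0.7653
R=1: x+8/15x²=0 ⇒ x=−15/8=-1.8750; min R=1−1/(4·8/15)=0.5312>−1
Confirm numerically:
  x=-1.753: |R|=0.88594 <1
  x=-1.326: |R|=0.61175 <1
  x=-1.220: |R|=0.57381 <1
  x=-0.795: |R|=0.54208 <1
  x=-2.140: |R|=1.30245 >1
  x=-1.984: |R|=1.11534 >1
  x=-1.911: |R|=1.03669 >1
Interval (-1.8750, 0).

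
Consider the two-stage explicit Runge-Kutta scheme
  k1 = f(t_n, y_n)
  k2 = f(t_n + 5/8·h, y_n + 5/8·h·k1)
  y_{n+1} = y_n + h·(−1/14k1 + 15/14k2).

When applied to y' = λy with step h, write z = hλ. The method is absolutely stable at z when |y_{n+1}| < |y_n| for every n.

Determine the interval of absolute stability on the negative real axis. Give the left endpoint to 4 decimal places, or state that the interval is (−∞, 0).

Test eqn y'=λy, z=hλ:
  k1=λy_n ⇒ h·k1=z·y_n;  k2=λ(1+5/8z)y_n ⇒ h·k2=z(1+5/8z)y_n
  y_{n+1}/y_n = 1 − 1/14z + 15/14z(1+5/8z) = 1 + z + 75/112z²
  so R(z) = 1 + z + 75/112z².

Solve |R(x)|<1 on ℝ⁻.
x=-1.31: |R|=0.8392
R=1: x+75/112x²=0 ⇒ x=−112/75=-1.4933; min R=1−1/(4·75/112)=0.6267>−1
Confirm numerically:
  x=-1.037: |R|=0.68311 <1
  x=-0.806: |R|=0.62902 <1
  x=-0.764: |R|=0.62687 <1
  x=-0.740: |R|=0.62670 <1
  x=-1.967: |R|=1.62391 >1
  x=-1.625: |R|=1.14328 >1
Interval (-1.4933, 0).

(-1.4933, 0).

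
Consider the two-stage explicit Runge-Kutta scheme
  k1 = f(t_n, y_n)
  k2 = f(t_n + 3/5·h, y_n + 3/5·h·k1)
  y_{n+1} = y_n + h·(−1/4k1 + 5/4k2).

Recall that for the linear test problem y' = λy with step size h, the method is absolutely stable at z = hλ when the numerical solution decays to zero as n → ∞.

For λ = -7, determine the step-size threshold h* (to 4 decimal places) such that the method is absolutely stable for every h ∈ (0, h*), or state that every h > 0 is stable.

Set f=λy, z=hλ:
  k1=λy_n ⇒ h·k1=z·y_n;  k2=λ(1+3/5z)y_n ⇒ h·k2=z(1+3/5z)y_n
  y_{n+1}/y_n = 1 − 1/4z + 5/4z(1+3/5z) = 1 + z + 3/4z²
  so R(z) = 1 + z + 3/4z².

Find x<0 with |R(x)|<1.
x=-0.83: |R|=0.6867
R=1: x+3/4x²=0 ⇒ x=−4/3=-1.3333; min R=1−1/(4·3/4)=0.6667>−1
Confirm numerically:
  x=-1.228: |R|=0.90299 <1
  x=-1.201: |R|=0.88080 <1
  x=-1.151: |R|=0.84260 <1
  x=-0.698: |R|=0.66740 <1
  x=-1.853: |R|=1.72221 >1
  x=-1.787: |R|=1.60803 >1
  x=-1.436: |R|=1.11057 >1
So |R|<1 on (-1.3333, 0).

(-1.3333,0); λ=-7 ⇒ h* = (4/3)/7 = 0.1905.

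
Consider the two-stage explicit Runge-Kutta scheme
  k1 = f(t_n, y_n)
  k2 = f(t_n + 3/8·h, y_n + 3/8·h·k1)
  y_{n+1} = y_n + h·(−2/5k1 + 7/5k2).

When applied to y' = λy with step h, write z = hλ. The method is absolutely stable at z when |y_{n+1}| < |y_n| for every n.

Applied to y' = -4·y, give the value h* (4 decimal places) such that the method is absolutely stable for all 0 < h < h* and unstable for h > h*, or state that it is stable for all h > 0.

Set f=λy, z=hλ:
  k1=λy_n ⇒ h·k1=z·y_n;  k2=λ(1+3/8z)y_n ⇒ h·k2=z(1+3/8z)y_n
  y_{n+1}/y_n = 1 − 2/5z + 7/5z(1+3/8z) = 1 + z + 21/40z²
  Hence R(z) = 1 + z + 21/40z².

Need |R(x)|<1, x<0.
x=-0.76: |R|=0.5432
R=1: x+21/40x²=0 ⇒ x=−40/21=-1.9048; min R=1−1/(4·21/40)=0.5238>−1
Confirm numerically:
  x=-1.817: |R|=0.91628 <1
  x=-1.368: |R|=0.61450 <1
  x=-1.217: |R|=0.56057 <1
  x=-0.843: |R|=0.53009 <1
  x=-2.135: |R|=1.25807 >1
  x=-1.957: |R|=1.05367 >1
  x=-1.955: |R|=1.05156 >1
Stable set (-1.9048, 0).

(-1.9048,0); λ=-4 ⇒ h* = (40/21)/4 = 0.4762.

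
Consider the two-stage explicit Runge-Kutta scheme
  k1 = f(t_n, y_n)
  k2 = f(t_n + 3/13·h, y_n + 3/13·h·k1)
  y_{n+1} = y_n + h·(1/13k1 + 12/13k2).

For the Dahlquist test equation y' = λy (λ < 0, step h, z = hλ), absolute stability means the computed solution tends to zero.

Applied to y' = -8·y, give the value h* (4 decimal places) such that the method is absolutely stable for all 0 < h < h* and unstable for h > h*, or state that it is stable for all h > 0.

(-4.6944,0); λ=-8 ⇒ h* = (169/36)/8 = 0.5868.

Test eqn y'=λy, z=hλ:
  k1=λy_n ⇒ h·k1=z·y_n;  k2=λ(1+3/13z)y_n ⇒ h·k2=z(1+3/13z)y_n
  y_{n+1}/y_n = 1 + 1/13z + 12/13z(1+3/13z) = 1 + z + 36/169z²
  R(z) = 1 + z + 36/169z².

Need |R(x)|<1, x<0.
x=-0.89: |R|=0.2787
R=1: x+36/169x²=0 ⇒ x=−169/36=-4.6944; min R=1−1/(4·36/169)=-0.1736>−1
Confirm numerically:
  x=-4.178: |R|=0.54037 <1
  x=-3.511: |R|=0.11490 <1
  x=-3.274: |R|=0.00935 <1
  x=-5.225: |R|=1.59052 >1
  x=-4.826: |R|=1.13524 >1
  x=-4.819: |R|=1.12786 >1
So |R|<1 on (-4.6944, 0).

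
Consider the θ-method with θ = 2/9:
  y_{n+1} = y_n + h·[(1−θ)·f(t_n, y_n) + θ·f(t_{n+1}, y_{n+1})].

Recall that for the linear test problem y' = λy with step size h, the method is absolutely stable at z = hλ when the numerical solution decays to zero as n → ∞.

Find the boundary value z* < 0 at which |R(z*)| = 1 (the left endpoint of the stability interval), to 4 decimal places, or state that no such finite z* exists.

left endpoint -3.6000.

Set f=λy, z=hλ:
  y_{n+1} = y_n + z·[7/9·y_n + 2/9·y_{n+1}] ⇒ (1 − 2/9z)y_{n+1} = (1 + 7/9z)y_n
  Hence R(z) = (1 + 7/9z)/(1 − 2/9z).

Need |R(x)|<1, x<0.
x=-1.67: |R|=0.2180
R=−1: 1+7/9x = −1+2/9x ⇒ -5/9x=2 ⇒ x=2/(-5/9)=-3.6000
Confirm numerically:
  x=-2.297: |R|=0.52074 <1
  x=-2.162: |R|=0.46037 <1
  x=-1.588: |R|=0.17378 <1
  x=-4.114: |R|=1.14918 >1
  x=-3.972: |R|=1.10977 >1
  x=-3.780: |R|=1.05435 >1
Interval (-3.6000, 0).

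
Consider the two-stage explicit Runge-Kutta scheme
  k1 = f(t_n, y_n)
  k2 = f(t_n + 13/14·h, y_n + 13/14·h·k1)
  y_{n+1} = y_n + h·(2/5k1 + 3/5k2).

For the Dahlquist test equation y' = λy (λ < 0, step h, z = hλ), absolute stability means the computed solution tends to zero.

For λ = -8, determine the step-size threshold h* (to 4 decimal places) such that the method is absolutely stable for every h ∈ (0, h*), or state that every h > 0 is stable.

On y'=λy, z=hλ:
  k1=λy_n ⇒ h·k1=z·y_n;  k2=λ(1+13/14z)y_n ⇒ h·k2=z(1+13/14z)y_n
  y_{n+1}/y_n = 1 + 2/5z + 3/5z(1+13/14z) = 1 + z + 39/70z²
  ⇒ R(z) = 1 + z + 39/70z².

Boundary: |R(x)|=1, x<0.
x=-0.63: |R|=0.5911
R=1: x+39/70x²=0 ⇒ x=−70/39=-1.7949; min R=1−1/(4·39/70)=0.5513>−1
Confirm numerically:
  x=-1.675: |R|=0.88813 <1
  x=-1.540: |R|=0.78132 <1
  x=-1.364: |R|=0.67256 <1
  x=-2.331: |R|=1.69627 >1
  x=-2.274: |R|=1.60703 >1
  x=-2.166: |R|=1.44787 >1
So |R|<1 on (-1.7949, 0).

(-1.7949,0); λ=-8 ⇒ h* = (70/39)/8 = 0.2244.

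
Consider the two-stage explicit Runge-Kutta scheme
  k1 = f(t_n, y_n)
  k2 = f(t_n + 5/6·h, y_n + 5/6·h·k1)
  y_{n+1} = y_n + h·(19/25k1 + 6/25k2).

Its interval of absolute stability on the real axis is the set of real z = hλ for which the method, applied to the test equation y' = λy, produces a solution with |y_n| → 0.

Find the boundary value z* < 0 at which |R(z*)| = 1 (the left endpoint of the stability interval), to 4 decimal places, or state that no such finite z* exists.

z* = -5.0000.

On y'=λy, z=hλ:
  k1=λy_n ⇒ h·k1=z·y_n;  k2=λ(1+5/6z)y_n ⇒ h·k2=z(1+5/6z)y_n
  y_{n+1}/y_n = 1 + 19/25z + 6/25z(1+5/6z) = 1 + z + 1/5z²
  R(z) = 1 + z + 1/5z².

Need |R(x)|<1, x<0.
x=-1.57: |R|=0.0770
R=1: x+1/5x²=0 ⇒ x=−5=-5.0000; min R=1−1/(4·1/5)=-0.2500>−1
Confirm numerically:
  x=-4.682: |R|=0.70222 <1
  x=-4.000: |R|=0.20000 <1
  x=-2.123: |R|=0.22157 <1
  x=-5.493: |R|=1.54161 >1
  x=-5.221: |R|=1.23077 >1
Stable set (-5.0000, 0).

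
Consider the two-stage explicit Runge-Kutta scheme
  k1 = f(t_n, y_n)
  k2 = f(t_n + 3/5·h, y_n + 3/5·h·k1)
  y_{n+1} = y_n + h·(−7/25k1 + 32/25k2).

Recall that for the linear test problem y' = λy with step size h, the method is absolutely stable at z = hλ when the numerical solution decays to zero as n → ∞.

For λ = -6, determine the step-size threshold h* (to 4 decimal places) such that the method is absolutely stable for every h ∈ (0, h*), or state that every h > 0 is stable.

(-1.3021,0); λ=-6 ⇒ h* = (125/96)/6 = 0.2170.

With y'=λy (z=hλ):
  k1=λy_n ⇒ h·k1=z·y_n;  k2=λ(1+3/5z)y_n ⇒ h·k2=z(1+3/5z)y_n
  y_{n+1}/y_n = 1 − 7/25z + 32/25z(1+3/5z) = 1 + z + 96/125z²
  so R(z) = 1 + z + 96/125z².

Boundary: |R(x)|=1, x<0.
x=-0.38: |R|=0.7309
R=1: x+96/125x²=0 ⇒ x=−125/96=-1.3021; min R=1−1/(4·96/125)=0.6745>−1
Confirm numerically:
  x=-1.247: |R|=0.94725 <1
  x=-1.246: |R|=0.94633 <1
  x=-0.870: |R|=0.71130 <1
  x=-0.643: |R|=0.67453 <1
  x=-1.558: |R|=1.30622 >1
  x=-1.348: |R|=1.04754 >1
So |R|<1 on (-1.3021, 0).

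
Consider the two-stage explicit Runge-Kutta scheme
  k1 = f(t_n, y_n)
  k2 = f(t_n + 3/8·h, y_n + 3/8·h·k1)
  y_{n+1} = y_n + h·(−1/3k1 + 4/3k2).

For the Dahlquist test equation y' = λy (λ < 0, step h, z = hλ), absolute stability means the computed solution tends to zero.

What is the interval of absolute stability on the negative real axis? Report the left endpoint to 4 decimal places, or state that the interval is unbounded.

(-2.0000, 0).

With y'=λy (z=hλ):
  k1=λy_n ⇒ h·k1=z·y_n;  k2=λ(1+3/8z)y_n ⇒ h·k2=z(1+3/8z)y_n
  y_{n+1}/y_n = 1 − 1/3z + 4/3z(1+3/8z) = 1 + z + 1/2z²
  Hence R(z) = 1 + z + 1/2z².

Boundary: |R(x)|=1, x<0.
x=-0.48: |R|=0.6352
R=1: x+1/2x²=0 ⇒ x=−2=-2.0000; min R=1−1/(4·1/2)=0.5000>−1
Confirm numerically:
  x=-1.588: |R|=0.67287 <1
  x=-1.276: |R|=0.53809 <1
  x=-0.834: |R|=0.51378 <1
  x=-0.832: |R|=0.51411 <1
  x=-2.438: |R|=1.53392 >1
  x=-2.311: |R|=1.35936 >1
  x=-2.041: |R|=1.04184 >1
So |R|<1 on (-2.0000, 0).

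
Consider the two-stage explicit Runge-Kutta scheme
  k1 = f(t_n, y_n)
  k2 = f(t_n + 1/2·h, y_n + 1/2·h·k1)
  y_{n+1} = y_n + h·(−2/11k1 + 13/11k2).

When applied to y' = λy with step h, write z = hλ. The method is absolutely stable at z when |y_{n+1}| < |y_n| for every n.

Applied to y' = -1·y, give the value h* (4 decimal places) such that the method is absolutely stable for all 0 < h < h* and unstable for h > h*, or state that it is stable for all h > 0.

(-1.6923,0); λ=-1 ⇒ h* = (22/13)/1 = 1.6923.

On y'=λy, z=hλ:
  k1=λy_n ⇒ h·k1=z·y_n;  k2=λ(1+1/2z)y_n ⇒ h·k2=z(1+1/2z)y_n
  y_{n+1}/y_n = 1 − 2/11z + 13/11z(1+1/2z) = 1 + z + 13/22z²
  Hence R(z) = 1 + z + 13/22z².

Solve |R(x)|<1 on ℝ⁻.
x=-1.3: |R|=0.6986
R=1: x+13/22x²=0 ⇒ x=−22/13=-1.6923; min R=1−1/(4·13/22)=0.5769>−1
Confirm numerically:
  x=-1.368: |R|=0.73784 <1
  x=-1.108: |R|=0.61744 <1
  x=-0.807: |R|=0.57783 <1
  x=-2.103: |R|=1.51036 >1
  x=-1.874: |R|=1.20120 >1
So |R|<1 on (-1.6923, 0).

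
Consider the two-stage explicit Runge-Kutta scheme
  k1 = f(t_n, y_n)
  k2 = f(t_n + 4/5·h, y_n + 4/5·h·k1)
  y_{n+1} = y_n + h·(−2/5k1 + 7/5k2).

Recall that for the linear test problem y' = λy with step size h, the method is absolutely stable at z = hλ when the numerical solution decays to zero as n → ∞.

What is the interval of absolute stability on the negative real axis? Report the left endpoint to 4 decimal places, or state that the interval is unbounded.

Test eqn y'=λy, z=hλ:
  k1=λy_n ⇒ h·k1=z·y_n;  k2=λ(1+4/5z)y_n ⇒ h·k2=z(1+4/5z)y_n
  y_{n+1}/y_n = 1 − 2/5z + 7/5z(1+4/5z) = 1 + z + 28/25z²
  R(z) = 1 + z + 28/25z².

Find x<0 with |R(x)|<1.
x=-1.33: |R|=1.6512
R=1: x+28/25x²=0 ⇒ x=−25/28=-0.8929; min R=1−1/(4·28/25)=0.7768>−1
Confirm numerically:
  x=-0.707: |R|=0.85283 <1
  x=-0.619: |R|=0.81014 <1
  x=-0.441: |R|=0.77682 <1
  x=-0.419: |R|=0.77763 <1
  x=-1.432: |R|=1.86470 >1
  x=-1.036: |R|=1.16609 >1
Interval (-0.8929, 0).

z∈(-0.8929,0).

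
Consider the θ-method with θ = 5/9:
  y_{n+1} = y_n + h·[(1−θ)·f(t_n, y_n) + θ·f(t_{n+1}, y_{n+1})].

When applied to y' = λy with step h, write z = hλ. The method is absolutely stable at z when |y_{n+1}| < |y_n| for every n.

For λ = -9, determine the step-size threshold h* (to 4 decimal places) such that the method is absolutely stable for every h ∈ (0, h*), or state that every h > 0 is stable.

With y'=λy (z=hλ):
  y_{n+1} = y_n + z·[4/9·y_n + 5/9·y_{n+1}] ⇒ (1 − 5/9z)y_{n+1} = (1 + 4/9z)y_n
  Hence R(z) = (1 + 4/9z)/(1 − 5/9z).

Boundary: |R(x)|=1, x<0.
x=-1.35: |R|=0.2286
x=-2: |R|=0.0526
x=-10: |R|=0.5254
x=-100: |R|=0.7682
θ=5/9≥1/2 ⇒ |1+4/9x|<|1−5/9x| ∀x<0 ⇒ interval (−∞,0).

unbounded; (−∞, 0). Any h>0 works for λ=-9.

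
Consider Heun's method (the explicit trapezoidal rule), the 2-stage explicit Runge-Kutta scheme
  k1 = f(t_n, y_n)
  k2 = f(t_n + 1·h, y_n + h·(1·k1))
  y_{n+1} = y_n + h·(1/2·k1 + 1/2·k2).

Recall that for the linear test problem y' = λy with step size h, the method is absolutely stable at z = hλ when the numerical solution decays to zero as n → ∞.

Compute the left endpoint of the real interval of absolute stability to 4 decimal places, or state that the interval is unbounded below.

z* = -2.0000.

With y'=λy (z=hλ):
  order 2, 2-stage ⇒ R(z)=1+z+z^2/2
  (e.g. R(-1.01)=0.50005, |R|=0.50005)

Need |R(x)|<1, x<0.
x=-1.01: |R|=0.5000
|R(-1.71)|=0.7520 |R(-1.55)|=0.6513 |R(-0.58)|=0.5882
Bisect:
  x_lo=-2.7306 |R|=1.9974  x_hi=-0.3803 |R|=0.6920
  mid=-1.55543 |R|=0.65425 →hi
  mid=-2.14299 |R|=1.15322 →lo
  mid=-1.84921 |R|=0.86058 →hi
  mid=-1.99610 |R|=0.99611 →hi
  mid=-2.06955 |R|=1.07196 →lo
  mid=-2.03282 |R|=1.03336 →lo
  mid=-2.01446 |R|=1.01457 →lo
  mid=-2.00528 |R|=1.00530 →lo
  ...
  [-2.00012,-1.99997] ⇒ x*=-2.0000
So |R|<1 on (-2.0000, 0).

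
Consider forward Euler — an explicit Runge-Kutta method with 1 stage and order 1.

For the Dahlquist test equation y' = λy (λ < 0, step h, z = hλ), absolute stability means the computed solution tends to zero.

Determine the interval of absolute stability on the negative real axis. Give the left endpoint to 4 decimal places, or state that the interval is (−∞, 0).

(-2.0000, 0).

With y'=λy (z=hλ):
  order 1, 1-stage ⇒ R(z)=1+z
  (e.g. R(-1.62)=-0.62000, |R|=0.62000)

Find x<0 with |R(x)|<1.
x=-1.62: |R|=0.6200
|R(-2)|=1.0000 |R(-1.68)|=0.6800 |R(-0.69)|=0.3100
Bisect:
  x_lo=-2.5865 |R|=1.5865  x_hi=-0.3594 |R|=0.6406
  mid=-1.47293 |R|=0.47293 →hi
  mid=-2.02969 |R|=1.02969 →lo
  mid=-1.75131 |R|=0.75131 →hi
  mid=-1.89050 |R|=0.89050 →hi
  mid=-1.96010 |R|=0.96010 →hi
  mid=-1.99490 |R|=0.99490 →hi
  mid=-2.01229 |R|=1.01229 →lo
  mid=-2.00360 |R|=1.00360 →lo
  mid=-1.99925 |R|=0.99925 →hi
  ...
  [-2.00006,-1.99993] ⇒ x*=-2.0000
So |R|<1 on (-2.0000, 0).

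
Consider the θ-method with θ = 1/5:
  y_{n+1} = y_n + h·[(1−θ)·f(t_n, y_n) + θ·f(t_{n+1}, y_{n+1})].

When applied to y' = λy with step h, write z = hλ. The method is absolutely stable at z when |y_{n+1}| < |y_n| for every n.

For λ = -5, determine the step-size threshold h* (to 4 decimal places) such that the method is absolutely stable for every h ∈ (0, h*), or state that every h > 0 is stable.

(-3.3333,0); λ=-5 ⇒ h* = (10/3)/5 = 0.6667.

Test eqn y'=λy, z=hλ:
  y_{n+1} = y_n + z·[4/5·y_n + 1/5·y_{n+1}] ⇒ (1 − 1/5z)y_{n+1} = (1 + 4/5z)y_n
  so R(z) = (1 + 4/5z)/(1 − 1/5z).

Solve |R(x)|<1 on ℝ⁻.
x=-1.66: |R|=0.2462
R=−1: 1+4/5x = −1+1/5x ⇒ -3/5x=2 ⇒ x=2/(-3/5)=-3.3333
Confirm numerically:
  x=-2.090: |R|=0.47391 <1
  x=-1.842: |R|=0.34610 <1
  x=-1.767: |R|=0.30560 <1
  x=-3.570: |R|=1.08285 >1
  x=-3.415: |R|=1.02911 >1
  x=-3.392: |R|=1.02097 >1
So |R|<1 on (-3.3333, 0).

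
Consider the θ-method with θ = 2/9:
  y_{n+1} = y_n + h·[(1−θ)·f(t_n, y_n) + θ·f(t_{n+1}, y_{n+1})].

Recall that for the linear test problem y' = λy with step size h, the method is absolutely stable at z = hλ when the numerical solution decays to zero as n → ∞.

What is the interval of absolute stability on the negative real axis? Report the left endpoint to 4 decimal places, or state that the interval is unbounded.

On y'=λy, z=hλ:
  y_{n+1} = y_n + z·[7/9·y_n + 2/9·y_{n+1}] ⇒ (1 − 2/9z)y_{n+1} = (1 + 7/9z)y_n
  so R(z) = (1 + 7/9z)/(1 − 2/9z).

Solve |R(x)|<1 on ℝ⁻.
x=-0.83: |R|=0.2992
R=−1: 1+7/9x = −1+2/9x ⇒ -5/9x=2 ⇒ x=2/(-5/9)=-3.6000
Confirm numerically:
  x=-3.450: |R|=0.95283 <1
  x=-3.216: |R|=0.87558 <1
  x=-2.071: |R|=0.41828 <1
  x=-3.945: |R|=1.10213 >1
  x=-3.623: |R|=1.00708 >1
So |R|<1 on (-3.6000, 0).

(-3.6000, 0).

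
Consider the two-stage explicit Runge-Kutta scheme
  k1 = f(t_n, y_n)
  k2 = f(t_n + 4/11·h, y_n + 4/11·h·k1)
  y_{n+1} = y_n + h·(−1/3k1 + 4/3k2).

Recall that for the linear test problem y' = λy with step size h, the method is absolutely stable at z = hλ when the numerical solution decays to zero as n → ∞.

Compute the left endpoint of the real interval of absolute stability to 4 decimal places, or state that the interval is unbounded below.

left endpoint -2.0625.

Test eqn y'=λy, z=hλ:
  k1=λy_n ⇒ h·k1=z·y_n;  k2=λ(1+4/11z)y_n ⇒ h·k2=z(1+4/11z)y_n
  y_{n+1}/y_n = 1 − 1/3z + 4/3z(1+4/11z) = 1 + z + 16/33z²
  Hence R(z) = 1 + z + 16/33z².

Find x<0 with |R(x)|<1.
x=-1.08: |R|=0.4855
R=1: x+16/33x²=0 ⇒ x=−33/16=-2.0625; min R=1−1/(4·16/33)=0.4844>−1
Confirm numerically:
  x=-2.036: |R|=0.97384 <1
  x=-1.681: |R|=0.68907 <1
  x=-1.245: |R|=0.50653 <1
  x=-1.060: |R|=0.48478 <1
  x=-2.199: |R|=1.14553 >1
  x=-2.121: |R|=1.06016 >1
Stable set (-2.0625, 0).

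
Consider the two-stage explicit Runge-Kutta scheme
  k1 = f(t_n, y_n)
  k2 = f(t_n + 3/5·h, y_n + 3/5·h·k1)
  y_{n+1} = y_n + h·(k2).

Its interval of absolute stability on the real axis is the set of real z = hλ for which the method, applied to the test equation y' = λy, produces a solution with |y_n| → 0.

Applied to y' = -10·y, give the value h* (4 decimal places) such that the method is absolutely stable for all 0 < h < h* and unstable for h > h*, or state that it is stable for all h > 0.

(-1.6667,0); λ=-10 ⇒ h* = (5/3)/10 = 0.1667.

Set f=λy, z=hλ:
  k1=λy_n ⇒ h·k1=z·y_n;  k2=λ(1+3/5z)y_n ⇒ h·k2=z(1+3/5z)y_n
  y_{n+1}/y_n = 1 + z(1+3/5z) = 1 + z + 3/5z²
  so R(z) = 1 + z + 3/5z².

Find x<0 with |R(x)|<1.
x=-1.47: |R|=0.8265
R=1: x+3/5x²=0 ⇒ x=−5/3=-1.6667; min R=1−1/(4·3/5)=0.5833>−1
Confirm numerically:
  x=-1.585: |R|=0.92233 <1
  x=-1.584: |R|=0.92143 <1
  x=-1.375: |R|=0.75937 <1
  x=-0.787: |R|=0.58462 <1
  x=-1.967: |R|=1.35445 >1
  x=-1.960: |R|=1.34496 >1
  x=-1.705: |R|=1.03921 >1
So |R|<1 on (-1.6667, 0).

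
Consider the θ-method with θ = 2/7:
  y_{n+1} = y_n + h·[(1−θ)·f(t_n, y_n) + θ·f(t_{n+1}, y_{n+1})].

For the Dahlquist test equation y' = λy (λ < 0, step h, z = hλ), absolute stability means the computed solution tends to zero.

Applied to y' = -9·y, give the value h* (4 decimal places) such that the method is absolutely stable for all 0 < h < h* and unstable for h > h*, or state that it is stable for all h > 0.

Set f=λy, z=hλ:
  y_{n+1} = y_n + z·[5/7·y_n + 2/7·y_{n+1}] ⇒ (1 − 2/7z)y_{n+1} = (1 + 5/7z)y_n
  ⇒ R(z) = (1 + 5/7z)/(1 − 2/7z).

Need |R(x)|<1, x<0.
x=-0.8: |R|=0.3488
R=−1: 1+5/7x = −1+2/7x ⇒ -3/7x=2 ⇒ x=2/(-3/7)=-4.6667
Confirm numerically:
  x=-4.182: |R|=0.90536 <1
  x=-4.015: |R|=0.86993 <1
  x=-3.264: |R|=0.68894 <1
  x=-2.261: |R|=0.37363 <1
  x=-5.216: |R|=1.09454 >1
  x=-4.914: |R|=1.04409 >1
Stable set (-4.6667, 0).

(-4.6667,0); λ=-9 ⇒ h* = (14/3)/9 = 0.5185.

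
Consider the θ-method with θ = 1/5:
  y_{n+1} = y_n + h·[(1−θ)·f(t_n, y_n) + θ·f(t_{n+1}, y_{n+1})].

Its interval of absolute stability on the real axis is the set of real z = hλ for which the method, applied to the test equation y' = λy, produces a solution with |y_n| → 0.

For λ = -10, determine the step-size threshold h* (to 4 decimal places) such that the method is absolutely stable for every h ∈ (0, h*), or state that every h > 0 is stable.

With y'=λy (z=hλ):
  y_{n+1} = y_n + z·[4/5·y_n + 1/5·y_{n+1}] ⇒ (1 − 1/5z)y_{n+1} = (1 + 4/5z)y_n
  ⇒ R(z) = (1 + 4/5z)/(1 − 1/5z).

Need |R(x)|<1, x<0.
x=-1.65: |R|=0.2406
R=−1: 1+4/5x = −1+1/5x ⇒ -3/5x=2 ⇒ x=2/(-3/5)=-3.3333
Confirm numerically:
  x=-2.646: |R|=0.73032 <1
  x=-2.280: |R|=0.56593 <1
  x=-1.390: |R|=0.08764 <1
  x=-3.878: |R|=1.18405 >1
  x=-3.664: |R|=1.11450 >1
So |R|<1 on (-3.3333, 0).

(-3.3333,0); λ=-10 ⇒ h* = (10/3)/10 = 0.3333.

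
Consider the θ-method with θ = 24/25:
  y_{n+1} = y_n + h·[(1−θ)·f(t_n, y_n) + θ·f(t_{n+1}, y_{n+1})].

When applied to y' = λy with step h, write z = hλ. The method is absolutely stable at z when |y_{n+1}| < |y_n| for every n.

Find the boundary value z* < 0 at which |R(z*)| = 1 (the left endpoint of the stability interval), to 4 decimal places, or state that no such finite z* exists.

unbounded; (−∞, 0).

Set f=λy, z=hλ:
  y_{n+1} = y_n + z·[1/25·y_n + 24/25·y_{n+1}] ⇒ (1 − 24/25z)y_{n+1} = (1 + 1/25z)y_n
  so R(z) = (1 + 1/25z)/(1 − 24/25z).

Solve |R(x)|<1 on ℝ⁻.
x=-0.97: |R|=0.4977
x=-2: |R|=0.3151
x=-10: |R|=0.0566
x=-100: |R|=0.0309
θ=24/25≥1/2 ⇒ |1+1/25x|<|1−24/25x| ∀x<0 ⇒ unbounded interval.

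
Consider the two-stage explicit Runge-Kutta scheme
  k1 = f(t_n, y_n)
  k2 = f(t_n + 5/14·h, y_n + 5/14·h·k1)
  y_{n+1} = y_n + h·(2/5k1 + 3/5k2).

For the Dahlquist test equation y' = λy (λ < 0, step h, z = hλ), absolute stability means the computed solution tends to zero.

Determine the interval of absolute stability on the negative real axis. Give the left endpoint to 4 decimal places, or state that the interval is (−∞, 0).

On y'=λy, z=hλ:
  k1=λy_n ⇒ h·k1=z·y_n;  k2=λ(1+5/14z)y_n ⇒ h·k2=z(1+5/14z)y_n
  y_{n+1}/y_n = 1 + 2/5z + 3/5z(1+5/14z) = 1 + z + 3/14z²
  ⇒ R(z) = 1 + z + 3/14z².

Boundary: |R(x)|=1, x<0.
x=-1.27: |R|=0.0756
R=1: x+3/14x²=0 ⇒ x=−14/3=-4.6667; min R=1−1/(4·3/14)=-0.1667>−1
Confirm numerically:
  x=-3.506: |R|=0.12801 <1
  x=-3.465: |R|=0.10776 <1
  x=-3.338: |R|=0.04962 <1
  x=-5.194: |R|=1.58692 >1
  x=-4.781: |R|=1.11713 >1
Interval (-4.6667, 0).

z∈(-4.6667,0).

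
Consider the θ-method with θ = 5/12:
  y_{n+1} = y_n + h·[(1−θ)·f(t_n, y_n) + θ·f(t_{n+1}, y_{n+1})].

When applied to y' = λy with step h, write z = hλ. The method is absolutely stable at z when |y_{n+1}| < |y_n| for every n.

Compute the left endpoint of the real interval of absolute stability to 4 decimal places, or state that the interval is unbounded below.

Set f=λy, z=hλ:
  y_{n+1} = y_n + z·[7/12·y_n + 5/12·y_{n+1}] ⇒ (1 − 5/12z)y_{n+1} = (1 + 7/12z)y_n
  ⇒ R(z) = (1 + 7/12z)/(1 − 5/12z).

Boundary: |R(x)|=1, x<0.
x=-1.48: |R|=0.0845
R=−1: 1+7/12x = −1+5/12x ⇒ -1/6x=2 ⇒ x=2/(-1/6)=-12.0000
Confirm numerically:
  x=-11.527: |R|=0.98641 <1
  x=-8.561: |R|=0.87450 <1
  x=-8.176: |R|=0.85537 <1
  x=-7.893: |R|=0.84040 <1
  x=-12.430: |R|=1.01160 >1
  x=-12.290: |R|=1.00790 >1
Interval (-12.0000, 0).

left endpoint -12.0000.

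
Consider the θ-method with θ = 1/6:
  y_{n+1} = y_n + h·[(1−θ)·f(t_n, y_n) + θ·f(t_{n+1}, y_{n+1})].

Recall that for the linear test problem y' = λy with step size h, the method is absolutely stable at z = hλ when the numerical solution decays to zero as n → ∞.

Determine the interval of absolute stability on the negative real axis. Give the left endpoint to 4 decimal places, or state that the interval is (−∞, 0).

(-3.0000, 0).

On y'=λy, z=hλ:
  y_{n+1} = y_n + z·[5/6·y_n + 1/6·y_{n+1}] ⇒ (1 − 1/6z)y_{n+1} = (1 + 5/6z)y_n
  so R(z) = (1 + 5/6z)/(1 − 1/6z).

Find x<0 with |R(x)|<1.
x=-1.56: |R|=0.2381
R=−1: 1+5/6x = −1+1/6x ⇒ -2/3x=2 ⇒ x=2/(-2/3)=-3.0000
Confirm numerically:
  x=-1.982: |R|=0.48985 <1
  x=-1.837: |R|=0.40641 <1
  x=-1.634: |R|=0.28425 <1
  x=-3.592: |R|=1.24687 >1
  x=-3.470: |R|=1.19852 >1
  x=-3.386: |R|=1.16450 >1
Stable set (-3.0000, 0).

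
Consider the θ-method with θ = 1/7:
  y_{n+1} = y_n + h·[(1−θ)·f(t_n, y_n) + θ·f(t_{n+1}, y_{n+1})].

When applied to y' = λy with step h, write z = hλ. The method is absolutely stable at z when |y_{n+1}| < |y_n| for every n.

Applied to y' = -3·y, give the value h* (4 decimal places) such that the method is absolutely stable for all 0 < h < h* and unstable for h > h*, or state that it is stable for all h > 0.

Test eqn y'=λy, z=hλ:
  y_{n+1} = y_n + z·[6/7·y_n + 1/7·y_{n+1}] ⇒ (1 − 1/7z)y_{n+1} = (1 + 6/7z)y_n
  Hence R(z) = (1 + 6/7z)/(1 − 1/7z).

Find x<0 with |R(x)|<1.
x=-1.49: |R|=0.2285
R=−1: 1+6/7x = −1+1/7x ⇒ -5/7x=2 ⇒ x=2/(-5/7)=-2.8000
Confirm numerically:
  x=-2.747: |R|=0.97281 <1
  x=-2.341: |R|=0.75431 <1
  x=-1.402: |R|=0.16806 <1
  x=-3.221: |R|=1.20595 >1
  x=-3.080: |R|=1.13889 >1
So |R|<1 on (-2.8000, 0).

(-2.8000,0); λ=-3 ⇒ h* = (14/5)/3 = 0.9333.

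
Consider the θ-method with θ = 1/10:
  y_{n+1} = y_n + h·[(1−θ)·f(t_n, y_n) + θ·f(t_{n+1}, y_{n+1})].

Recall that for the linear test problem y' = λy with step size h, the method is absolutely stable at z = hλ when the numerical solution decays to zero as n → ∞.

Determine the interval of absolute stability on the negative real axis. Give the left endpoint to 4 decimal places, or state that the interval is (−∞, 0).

(-2.5000, 0).

On y'=λy, z=hλ:
  y_{n+1} = y_n + z·[9/10·y_n + 1/10·y_{n+1}] ⇒ (1 − 1/10z)y_{n+1} = (1 + 9/10z)y_n
  ⇒ R(z) = (1 + 9/10z)/(1 − 1/10z).

Solve |R(x)|<1 on ℝ⁻.
x=-0.44: |R|=0.5785
R=−1: 1+9/10x = −1+1/10x ⇒ -4/5x=2 ⇒ x=2/(-4/5)=-2.5000
Confirm numerically:
  x=-2.437: |R|=0.95948 <1
  x=-2.050: |R|=0.70124 <1
  x=-1.134: |R|=0.01850 <1
  x=-1.045: |R|=0.05387 <1
  x=-3.066: |R|=1.34655 >1
  x=-2.594: |R|=1.05971 >1
So |R|<1 on (-2.5000, 0).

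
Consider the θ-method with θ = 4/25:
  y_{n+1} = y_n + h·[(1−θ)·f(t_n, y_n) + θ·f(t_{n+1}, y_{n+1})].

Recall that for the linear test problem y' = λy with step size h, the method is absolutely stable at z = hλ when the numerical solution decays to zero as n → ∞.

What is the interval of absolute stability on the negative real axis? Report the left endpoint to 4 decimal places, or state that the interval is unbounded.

z∈(-2.9412,0).

With y'=λy (z=hλ):
  y_{n+1} = y_n + z·[21/25·y_n + 4/25·y_{n+1}] ⇒ (1 − 4/25z)y_{n+1} = (1 + 21/25z)y_n
  Hence R(z) = (1 + 21/25z)/(1 − 4/25z).

Need |R(x)|<1, x<0.
x=-1.36: |R|=0.1170
R=−1: 1+21/25x = −1+4/25x ⇒ -17/25x=2 ⇒ x=2/(-17/25)=-2.9412
Confirm numerically:
  x=-2.757: |R|=0.91310 <1
  x=-1.881: |R|=0.44586 <1
  x=-1.736: |R|=0.35863 <1
  x=-1.285: |R|=0.06586 <1
  x=-3.497: |R|=1.24236 >1
  x=-3.289: |R|=1.15497 >1
So |R|<1 on (-2.9412, 0).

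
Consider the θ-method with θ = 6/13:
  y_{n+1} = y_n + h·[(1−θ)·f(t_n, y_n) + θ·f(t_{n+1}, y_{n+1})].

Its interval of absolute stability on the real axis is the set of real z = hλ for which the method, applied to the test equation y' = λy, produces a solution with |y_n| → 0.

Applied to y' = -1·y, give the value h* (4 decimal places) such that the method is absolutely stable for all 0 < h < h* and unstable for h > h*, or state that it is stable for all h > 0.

Set f=λy, z=hλ:
  y_{n+1} = y_n + z·[7/13·y_n + 6/13·y_{n+1}] ⇒ (1 − 6/13z)y_{n+1} = (1 + 7/13z)y_n
  so R(z) = (1 + 7/13z)/(1 − 6/13z).

Boundary: |R(x)|=1, x<0.
x=-1.23: |R|=0.2154
R=−1: 1+7/13x = −1+6/13x ⇒ -1/13x=2 ⇒ x=2/(-1/13)=-26.0000
Confirm numerically:
  x=-20.080: |R|=0.95565 <1
  x=-19.272: |R|=0.94770 <1
  x=-18.428: |R|=0.93872 <1
  x=-15.221: |R|=0.89668 <1
  x=-26.263: |R|=1.00154 >1
  x=-26.060: |R|=1.00035 >1
So |R|<1 on (-26.0000, 0).

(-26.0000,0); λ=-1 ⇒ h* = (26)/1 = 26.0000.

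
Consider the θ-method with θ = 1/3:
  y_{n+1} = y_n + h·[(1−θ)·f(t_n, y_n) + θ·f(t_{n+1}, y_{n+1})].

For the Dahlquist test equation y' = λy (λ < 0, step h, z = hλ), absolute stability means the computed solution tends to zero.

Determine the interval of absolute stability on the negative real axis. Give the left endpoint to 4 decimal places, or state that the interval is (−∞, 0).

(-6.0000, 0).

Set f=λy, z=hλ:
  y_{n+1} = y_n + z·[2/3·y_n + 1/3·y_{n+1}] ⇒ (1 − 1/3z)y_{n+1} = (1 + 2/3z)y_n
  ⇒ R(z) = (1 + 2/3z)/(1 − 1/3z).

Solve |R(x)|<1 on ℝ⁻.
x=-1.24: |R|=0.1226
R=−1: 1+2/3x = −1+1/3x ⇒ -1/3x=2 ⇒ x=2/(-1/3)=-6.0000
Confirm numerically:
  x=-5.749: |R|=0.97131 <1
  x=-3.760: |R|=0.66864 <1
  x=-3.279: |R|=0.56665 <1
  x=-3.010: |R|=0.50250 <1
  x=-6.261: |R|=1.02818 >1
  x=-6.155: |R|=1.01693 >1
  x=-6.139: |R|=1.01521 >1
So |R|<1 on (-6.0000, 0).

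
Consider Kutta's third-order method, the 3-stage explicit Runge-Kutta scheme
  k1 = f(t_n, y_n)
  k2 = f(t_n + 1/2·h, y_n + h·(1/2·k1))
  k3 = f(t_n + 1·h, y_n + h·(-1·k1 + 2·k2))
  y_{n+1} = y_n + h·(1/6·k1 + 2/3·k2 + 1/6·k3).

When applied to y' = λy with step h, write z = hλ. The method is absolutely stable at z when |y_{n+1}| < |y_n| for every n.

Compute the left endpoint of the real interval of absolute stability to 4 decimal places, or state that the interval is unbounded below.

left endpoint -2.5127.

On y'=λy, z=hλ:
  order 3, 3-stage ⇒ R(z)=1+z+z^2/2+z^3/6
  (e.g. R(-1.71)=-0.08132, |R|=0.08132)

Find x<0 with |R(x)|<1.
x=-1.71: |R|=0.0813
|R(-1.24)|=0.2110 |R(-1.21)|=0.2268 |R(-0.78)|=0.4451
Bisect:
  x_lo=-3.1674 |R|=2.4472  x_hi=-0.3500 |R|=0.7041
  mid=-1.75867 |R|=0.11878 →hi
  mid=-2.46302 |R|=0.92009 →hi
  mid=-2.81520 |R|=1.57109 →lo
  mid=-2.63911 |R|=1.22018 →lo
  mid=-2.55106 |R|=1.06412 →lo
  mid=-2.50704 |R|=0.99065 →hi
  mid=-2.52905 |R|=1.02702 →lo
  mid=-2.51805 |R|=1.00874 →lo
  ...
  [-2.51289,-2.51272] ⇒ x*=-2.5127
So |R|<1 on (-2.5127, 0).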